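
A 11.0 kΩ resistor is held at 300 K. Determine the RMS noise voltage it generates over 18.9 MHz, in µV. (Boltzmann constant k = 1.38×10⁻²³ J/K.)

58.7 µV

V_n = √(4kTRB)
4kTRB = 4 × 1.38×10⁻²³ × 300 × 1.10×10⁴ × 1.89×10⁷ = 3.44×10⁻⁹ V²
V_n = √(3.44×10⁻⁹) = 5.87×10⁻⁵ V = 58.7 µV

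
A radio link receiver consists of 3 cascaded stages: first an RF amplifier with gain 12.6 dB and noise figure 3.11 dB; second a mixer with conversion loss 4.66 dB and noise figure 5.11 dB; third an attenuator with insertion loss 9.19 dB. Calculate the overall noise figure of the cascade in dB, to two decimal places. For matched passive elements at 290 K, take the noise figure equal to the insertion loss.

Convert to linear (a loss of L dB is a gain of −L dB): F_i = 10^(NF_i/10), G_i = 10^(G_i,dB/10)
  Stage 1: F_1 = 10^(3.11/10) = 2.046, G_1 = 10^(12.6/10) = 18.20
  Stage 2: F_2 = 10^(5.11/10) = 3.243, G_2 = 10^(−4.66/10) = 0.3420
  Stage 3: F_3 = 10^(9.19/10) = 8.299, G_3 = 10^(−9.19/10) = 0.1205
Friis cascade:
  F = 2.046 + (3.243 − 1)/18.20 + (8.299 − 1)/6.223 = 3.343
NF = 10 log₁₀(3.343) = 5.24 dB

5.24 dB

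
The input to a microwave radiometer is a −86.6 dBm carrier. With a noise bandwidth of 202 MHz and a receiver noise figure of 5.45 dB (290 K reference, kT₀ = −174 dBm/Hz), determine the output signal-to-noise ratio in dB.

Noise floor: N = −174 + 10 log₁₀(B) + NF
10 log₁₀(2.02×10⁸) = 83.05 dB
N = −174 + 83.05 + 5.45 = −85.50 dBm
SNR = P_sig − N = −86.6 − (−85.50) = −1.10 dB → −1.1 dB

−1.1 dB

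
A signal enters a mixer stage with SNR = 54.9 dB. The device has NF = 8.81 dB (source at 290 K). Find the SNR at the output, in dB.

By definition F = SNR_in/SNR_out, so in dB: SNR_out = SNR_in − NF
SNR_out = 54.9 − 8.81 = 46.09 dB

46.09 dB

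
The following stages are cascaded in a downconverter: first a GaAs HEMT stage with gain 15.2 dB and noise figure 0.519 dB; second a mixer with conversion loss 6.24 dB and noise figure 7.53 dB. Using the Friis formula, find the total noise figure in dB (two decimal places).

1.03 dB

Convert to linear (a loss of L dB is a gain of −L dB): F_i = 10^(NF_i/10), G_i = 10^(G_i,dB/10)
  Stage 1: F_1 = 10^(0.519/10) = 1.127, G_1 = 10^(15.2/10) = 33.11
  Stage 2: F_2 = 10^(7.53/10) = 5.662, G_2 = 10^(−6.24/10) = 0.2377
Friis cascade:
  F = 1.127 + (5.662 − 1)/33.11 = 1.268
NF = 10 log₁₀(1.268) = 1.03 dB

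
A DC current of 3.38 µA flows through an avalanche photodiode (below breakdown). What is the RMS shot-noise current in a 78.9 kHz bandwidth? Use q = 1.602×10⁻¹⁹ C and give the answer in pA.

I_n = √(2qI·B)
2qI·B = 2 × 1.602×10⁻¹⁹ × 3.38×10⁻⁶ × 7.89×10⁴ = 8.54×10⁻²⁰ A²
I_n = √(8.54×10⁻²⁰) = 2.92×10⁻¹⁰ A = 292 pA

292 pA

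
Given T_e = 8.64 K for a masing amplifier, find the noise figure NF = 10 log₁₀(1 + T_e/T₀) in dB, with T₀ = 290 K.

F = 1 + T_e/T₀ = 1 + 8.64/290 = 1.02979
NF = 10 log₁₀(1.02979) = 0.127 dB

0.127 dB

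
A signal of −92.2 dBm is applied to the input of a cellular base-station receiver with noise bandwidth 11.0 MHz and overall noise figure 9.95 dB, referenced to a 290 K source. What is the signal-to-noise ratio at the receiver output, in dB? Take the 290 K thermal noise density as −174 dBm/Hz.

1.4 dB

Noise floor: N = −174 + 10 log₁₀(B) + NF
10 log₁₀(1.10×10⁷) = 70.41 dB
N = −174 + 70.41 + 9.95 = −93.64 dBm
SNR = P_sig − N = −92.2 − (−93.64) = 1.44 dB → 1.4 dB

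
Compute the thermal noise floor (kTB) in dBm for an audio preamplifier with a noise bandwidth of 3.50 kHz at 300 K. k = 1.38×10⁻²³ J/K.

P_n = kTB = 1.38×10⁻²³ × 300 × 3.50×10³ = 1.45×10⁻¹⁷ W
In dBm: 10 log₁₀(1.45×10⁻¹⁷ / 10⁻³) = −138.4 dBm

−138.4 dBm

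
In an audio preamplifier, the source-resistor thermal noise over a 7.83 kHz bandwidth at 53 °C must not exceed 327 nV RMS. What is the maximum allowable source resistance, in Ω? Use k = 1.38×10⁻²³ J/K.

T = 53 °C + 273.15 = 326.15 K
Johnson–Nyquist: V_n = √(4kTRB) ⇒ R = V_n² / (4kTB)
4kTB = 4 × 1.38×10⁻²³ × 326.15 × 7.83×10³ = 1.41×10⁻¹⁶
R = (3.27×10⁻⁷)² / 1.41×10⁻¹⁶ = 7.59×10² Ω = 759 Ω

759 Ω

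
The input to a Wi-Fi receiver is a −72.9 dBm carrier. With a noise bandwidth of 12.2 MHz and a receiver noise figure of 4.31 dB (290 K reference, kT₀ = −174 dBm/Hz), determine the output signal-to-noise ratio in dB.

Noise floor: N = −174 + 10 log₁₀(B) + NF
10 log₁₀(1.22×10⁷) = 70.86 dB
N = −174 + 70.86 + 4.31 = −98.83 dBm
SNR = P_sig − N = −72.9 − (−98.83) = 25.93 dB → 25.9 dB

25.9 dB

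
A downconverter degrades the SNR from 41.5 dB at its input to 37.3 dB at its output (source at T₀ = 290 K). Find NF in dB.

NF (dB) = SNR_in(dB) − SNR_out(dB) when the source is at T₀
NF = 41.5 − 37.3 = 4.2 dB

4.2 dB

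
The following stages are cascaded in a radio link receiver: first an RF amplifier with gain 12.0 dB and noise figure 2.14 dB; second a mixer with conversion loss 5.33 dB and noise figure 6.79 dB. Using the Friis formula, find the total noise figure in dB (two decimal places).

2.73 dB

Convert to linear (a loss of L dB is a gain of −L dB): F_i = 10^(NF_i/10), G_i = 10^(G_i,dB/10)
  Stage 1: F_1 = 10^(2.14/10) = 1.637, G_1 = 10^(12.0/10) = 15.85
  Stage 2: F_2 = 10^(6.79/10) = 4.775, G_2 = 10^(−5.33/10) = 0.2931
Friis cascade:
  F = 1.637 + (4.775 − 1)/15.85 = 1.875
NF = 10 log₁₀(1.875) = 2.73 dB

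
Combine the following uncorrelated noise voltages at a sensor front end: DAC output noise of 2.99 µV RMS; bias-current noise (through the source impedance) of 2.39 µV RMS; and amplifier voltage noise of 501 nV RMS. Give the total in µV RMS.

Uncorrelated sources add in power (mean-square): V_tot = √(ΣV_i²)
V_tot = √[(2.99×10⁻⁶)² + (2.39×10⁻⁶)² + (5.01×10⁻⁷)²] = 3.86×10⁻⁶ V = 3.86 µV

3.86 µV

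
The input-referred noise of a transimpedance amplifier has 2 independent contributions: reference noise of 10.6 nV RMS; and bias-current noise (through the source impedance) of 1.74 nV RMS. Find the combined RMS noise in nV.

10.7 nV

Uncorrelated sources add in power (mean-square): V_tot = √(ΣV_i²)
V_tot = √[(1.06×10⁻⁸)² + (1.74×10⁻⁹)²] = 1.07×10⁻⁸ V = 10.7 nV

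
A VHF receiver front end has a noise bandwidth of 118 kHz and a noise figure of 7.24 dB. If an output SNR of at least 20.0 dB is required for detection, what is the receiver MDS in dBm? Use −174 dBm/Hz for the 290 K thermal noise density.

Sensitivity = −174 + 10 log₁₀(B) + NF + SNR_min
= −174 + 50.72 + 7.24 + 20.0
= −96.04 dBm → −96.0 dBm

−96.0 dBm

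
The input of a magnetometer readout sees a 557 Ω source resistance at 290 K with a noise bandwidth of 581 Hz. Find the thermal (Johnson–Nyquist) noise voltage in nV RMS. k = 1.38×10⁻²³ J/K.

72.0 nV

V_n = √(4kTRB)
4kTRB = 4 × 1.38×10⁻²³ × 290 × 5.57×10² × 5.81×10² = 5.18×10⁻¹⁵ V²
V_n = √(5.18×10⁻¹⁵) = 7.20×10⁻⁸ V = 72.0 nV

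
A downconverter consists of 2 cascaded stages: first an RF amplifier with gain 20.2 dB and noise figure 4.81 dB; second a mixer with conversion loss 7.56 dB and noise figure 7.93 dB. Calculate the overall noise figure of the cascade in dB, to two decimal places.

4.88 dB

Convert to linear (a loss of L dB is a gain of −L dB): F_i = 10^(NF_i/10), G_i = 10^(G_i,dB/10)
  Stage 1: F_1 = 10^(4.81/10) = 3.027, G_1 = 10^(20.2/10) = 104.7
  Stage 2: F_2 = 10^(7.93/10) = 6.209, G_2 = 10^(−7.56/10) = 0.1754
Friis cascade:
  F = 3.027 + (6.209 − 1)/104.7 = 3.077
NF = 10 log₁₀(3.077) = 4.88 dB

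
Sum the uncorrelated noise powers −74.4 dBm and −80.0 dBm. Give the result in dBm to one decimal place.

Convert to linear, add, convert back:
P₁ = 3.63×10⁻¹¹ W, P₂ = 1.00×10⁻¹¹ W
P_tot = 4.63×10⁻¹¹ W → 10 log₁₀(P_tot / 10⁻³) = −73.3 dBm

−73.3 dBm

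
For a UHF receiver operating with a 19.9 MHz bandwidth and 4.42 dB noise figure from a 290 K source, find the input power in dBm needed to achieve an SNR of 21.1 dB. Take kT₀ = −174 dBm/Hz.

−75.5 dBm

Sensitivity = −174 + 10 log₁₀(B) + NF + SNR_min
= −174 + 72.99 + 4.42 + 21.1
= −75.49 dBm → −75.5 dBm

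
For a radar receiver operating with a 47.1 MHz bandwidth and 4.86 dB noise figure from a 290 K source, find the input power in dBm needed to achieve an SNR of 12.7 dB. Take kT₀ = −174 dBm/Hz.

Sensitivity = −174 + 10 log₁₀(B) + NF + SNR_min
= −174 + 76.73 + 4.86 + 12.7
= −79.71 dBm → −79.7 dBm

−79.7 dBm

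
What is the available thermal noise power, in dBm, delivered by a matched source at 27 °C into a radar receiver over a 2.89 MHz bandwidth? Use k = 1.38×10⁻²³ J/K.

−109.2 dBm

T = 27 °C + 273.15 = 300.15 K
P_n = kTB = 1.38×10⁻²³ × 300.15 × 2.89×10⁶ = 1.20×10⁻¹⁴ W
In dBm: 10 log₁₀(1.20×10⁻¹⁴ / 10⁻³) = −109.2 dBm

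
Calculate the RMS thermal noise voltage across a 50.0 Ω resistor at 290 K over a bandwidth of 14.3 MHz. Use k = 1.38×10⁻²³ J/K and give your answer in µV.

V_n = √(4kTRB)
4kTRB = 4 × 1.38×10⁻²³ × 290 × 5.00×10¹ × 1.43×10⁷ = 1.14×10⁻¹¹ V²
V_n = √(1.14×10⁻¹¹) = 3.38×10⁻⁶ V = 3.38 µV

3.38 µV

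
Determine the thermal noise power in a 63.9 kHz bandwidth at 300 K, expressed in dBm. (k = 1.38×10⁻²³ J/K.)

P_n = kTB = 1.38×10⁻²³ × 300 × 6.39×10⁴ = 2.65×10⁻¹⁶ W
In dBm: 10 log₁₀(2.65×10⁻¹⁶ / 10⁻³) = −125.8 dBm

−125.8 dBm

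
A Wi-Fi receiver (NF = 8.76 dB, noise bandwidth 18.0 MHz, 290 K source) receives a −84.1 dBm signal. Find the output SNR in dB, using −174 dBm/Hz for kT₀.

Noise floor: N = −174 + 10 log₁₀(B) + NF
10 log₁₀(1.80×10⁷) = 72.55 dB
N = −174 + 72.55 + 8.76 = −92.69 dBm
SNR = P_sig − N = −84.1 − (−92.69) = 8.59 dB → 8.6 dB

8.6 dB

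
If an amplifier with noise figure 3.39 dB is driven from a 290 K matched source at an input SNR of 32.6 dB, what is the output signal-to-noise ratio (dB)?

By definition F = SNR_in/SNR_out, so in dB: SNR_out = SNR_in − NF
SNR_out = 32.6 − 3.39 = 29.21 dB

29.21 dB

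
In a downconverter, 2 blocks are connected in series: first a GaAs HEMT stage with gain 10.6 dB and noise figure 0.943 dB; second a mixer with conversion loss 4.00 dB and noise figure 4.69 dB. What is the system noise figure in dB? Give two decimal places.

1.50 dB

Convert to linear (a loss of L dB is a gain of −L dB): F_i = 10^(NF_i/10), G_i = 10^(G_i,dB/10)
  Stage 1: F_1 = 10^(0.943/10) = 1.243, G_1 = 10^(10.6/10) = 11.48
  Stage 2: F_2 = 10^(4.69/10) = 2.944, G_2 = 10^(−4.00/10) = 0.3981
Friis cascade:
  F = 1.243 + (2.944 − 1)/11.48 = 1.412
NF = 10 log₁₀(1.412) = 1.50 dB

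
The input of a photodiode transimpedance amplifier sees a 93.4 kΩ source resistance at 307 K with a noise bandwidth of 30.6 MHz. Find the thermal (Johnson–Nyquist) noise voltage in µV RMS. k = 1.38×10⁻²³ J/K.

V_n = √(4kTRB)
4kTRB = 4 × 1.38×10⁻²³ × 307 × 9.34×10⁴ × 3.06×10⁷ = 4.84×10⁻⁸ V²
V_n = √(4.84×10⁻⁸) = 2.20×10⁻⁴ V = 220 µV

220 µV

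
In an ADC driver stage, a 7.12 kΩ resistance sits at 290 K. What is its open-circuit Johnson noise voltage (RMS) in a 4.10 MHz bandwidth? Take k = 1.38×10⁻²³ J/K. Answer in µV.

V_n = √(4kTRB)
4kTRB = 4 × 1.38×10⁻²³ × 290 × 7.12×10³ × 4.10×10⁶ = 4.67×10⁻¹⁰ V²
V_n = √(4.67×10⁻¹⁰) = 2.16×10⁻⁵ V = 21.6 µV

21.6 µV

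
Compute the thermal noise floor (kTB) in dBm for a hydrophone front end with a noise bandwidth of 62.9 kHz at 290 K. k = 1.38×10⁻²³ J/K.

−126.0 dBm

P_n = kTB = 1.38×10⁻²³ × 290 × 6.29×10⁴ = 2.52×10⁻¹⁶ W
In dBm: 10 log₁₀(2.52×10⁻¹⁶ / 10⁻³) = −126.0 dBm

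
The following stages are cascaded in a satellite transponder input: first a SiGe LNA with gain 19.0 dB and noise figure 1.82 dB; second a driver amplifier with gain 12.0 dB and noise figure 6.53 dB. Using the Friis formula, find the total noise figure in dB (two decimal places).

Convert to linear (a loss of L dB is a gain of −L dB): F_i = 10^(NF_i/10), G_i = 10^(G_i,dB/10)
  Stage 1: F_1 = 10^(1.82/10) = 1.521, G_1 = 10^(19.0/10) = 79.43
  Stage 2: F_2 = 10^(6.53/10) = 4.498, G_2 = 10^(12.0/10) = 15.85
Friis cascade:
  F = 1.521 + (4.498 − 1)/79.43 = 1.565
NF = 10 log₁₀(1.565) = 1.94 dB

1.94 dB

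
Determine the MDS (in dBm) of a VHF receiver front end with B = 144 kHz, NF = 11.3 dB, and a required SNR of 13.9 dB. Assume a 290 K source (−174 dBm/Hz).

−97.2 dBm

Sensitivity = −174 + 10 log₁₀(B) + NF + SNR_min
= −174 + 51.58 + 11.3 + 13.9
= −97.22 dBm → −97.2 dBm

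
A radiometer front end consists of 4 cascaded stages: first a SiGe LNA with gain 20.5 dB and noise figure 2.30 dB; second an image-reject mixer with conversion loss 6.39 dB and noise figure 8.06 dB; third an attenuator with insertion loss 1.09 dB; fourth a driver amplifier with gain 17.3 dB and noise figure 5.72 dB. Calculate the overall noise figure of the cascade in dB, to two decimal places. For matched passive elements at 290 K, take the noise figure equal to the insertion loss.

Convert to linear (a loss of L dB is a gain of −L dB): F_i = 10^(NF_i/10), G_i = 10^(G_i,dB/10)
  Stage 1: F_1 = 10^(2.30/10) = 1.698, G_1 = 10^(20.5/10) = 112.2
  Stage 2: F_2 = 10^(8.06/10) = 6.397, G_2 = 10^(−6.39/10) = 0.2296
  Stage 3: F_3 = 10^(1.09/10) = 1.285, G_3 = 10^(−1.09/10) = 0.7780
  Stage 4: F_4 = 10^(5.72/10) = 3.733, G_4 = 10^(17.3/10) = 53.70
Friis cascade:
  F = 1.698 + (6.397 − 1)/112.2 + (1.285 − 1)/25.76 + (3.733 − 1)/20.04 = 1.894
NF = 10 log₁₀(1.894) = 2.77 dB

2.77 dB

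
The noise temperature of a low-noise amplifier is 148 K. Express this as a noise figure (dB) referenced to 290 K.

F = 1 + T_e/T₀ = 1 + 148/290 = 1.51034
NF = 10 log₁₀(1.51034) = 1.79 dB

1.79 dB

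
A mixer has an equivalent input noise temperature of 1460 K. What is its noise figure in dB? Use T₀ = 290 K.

7.81 dB

F = 1 + T_e/T₀ = 1 + 1460/290 = 6.03448
NF = 10 log₁₀(6.03448) = 7.81 dB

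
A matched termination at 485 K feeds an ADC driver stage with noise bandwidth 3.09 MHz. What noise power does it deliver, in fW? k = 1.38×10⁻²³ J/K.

20.7 fW

P_n = kTB = 1.38×10⁻²³ × 485 × 3.09×10⁶ = 2.07×10⁻¹⁴ W = 20.7 fW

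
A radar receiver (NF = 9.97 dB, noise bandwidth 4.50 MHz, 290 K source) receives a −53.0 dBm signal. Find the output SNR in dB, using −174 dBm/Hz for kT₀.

44.5 dB

Noise floor: N = −174 + 10 log₁₀(B) + NF
10 log₁₀(4.50×10⁶) = 66.53 dB
N = −174 + 66.53 + 9.97 = −97.50 dBm
SNR = P_sig − N = −53.0 − (−97.50) = 44.50 dB → 44.5 dB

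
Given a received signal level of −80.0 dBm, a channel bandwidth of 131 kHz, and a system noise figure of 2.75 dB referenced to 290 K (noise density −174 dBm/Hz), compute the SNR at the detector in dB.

Noise floor: N = −174 + 10 log₁₀(B) + NF
10 log₁₀(1.31×10⁵) = 51.17 dB
N = −174 + 51.17 + 2.75 = −120.08 dBm
SNR = P_sig − N = −80.0 − (−120.08) = 40.08 dB → 40.1 dB

40.1 dB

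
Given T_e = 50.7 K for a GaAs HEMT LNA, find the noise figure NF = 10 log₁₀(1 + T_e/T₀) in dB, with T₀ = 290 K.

0.700 dB

F = 1 + T_e/T₀ = 1 + 50.7/290 = 1.17483
NF = 10 log₁₀(1.17483) = 0.700 dB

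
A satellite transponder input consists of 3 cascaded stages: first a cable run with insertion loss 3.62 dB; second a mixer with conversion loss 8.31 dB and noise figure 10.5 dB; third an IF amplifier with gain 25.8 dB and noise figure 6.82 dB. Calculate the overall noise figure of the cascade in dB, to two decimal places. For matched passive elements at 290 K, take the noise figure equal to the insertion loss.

19.31 dB

Convert to linear (a loss of L dB is a gain of −L dB): F_i = 10^(NF_i/10), G_i = 10^(G_i,dB/10)
  Stage 1: F_1 = 10^(3.62/10) = 2.301, G_1 = 10^(−3.62/10) = 0.4345
  Stage 2: F_2 = 10^(10.5/10) = 11.22, G_2 = 10^(−8.31/10) = 0.1476
  Stage 3: F_3 = 10^(6.82/10) = 4.808, G_3 = 10^(25.8/10) = 380.2
Friis cascade:
  F = 2.301 + (11.22 − 1)/0.4345 + (4.808 − 1)/0.06412 = 85.22
NF = 10 log₁₀(85.22) = 19.31 dB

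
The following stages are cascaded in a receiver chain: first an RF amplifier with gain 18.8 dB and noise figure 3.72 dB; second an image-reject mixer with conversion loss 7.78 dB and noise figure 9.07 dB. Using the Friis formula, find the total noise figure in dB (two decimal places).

Convert to linear (a loss of L dB is a gain of −L dB): F_i = 10^(NF_i/10), G_i = 10^(G_i,dB/10)
  Stage 1: F_1 = 10^(3.72/10) = 2.355, G_1 = 10^(18.8/10) = 75.86
  Stage 2: F_2 = 10^(9.07/10) = 8.072, G_2 = 10^(−7.78/10) = 0.1667
Friis cascade:
  F = 2.355 + (8.072 − 1)/75.86 = 2.448
NF = 10 log₁₀(2.448) = 3.89 dB

3.89 dB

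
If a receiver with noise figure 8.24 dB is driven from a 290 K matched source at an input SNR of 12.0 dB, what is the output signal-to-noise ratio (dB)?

By definition F = SNR_in/SNR_out, so in dB: SNR_out = SNR_in − NF
SNR_out = 12.0 − 8.24 = 3.76 dB

3.76 dB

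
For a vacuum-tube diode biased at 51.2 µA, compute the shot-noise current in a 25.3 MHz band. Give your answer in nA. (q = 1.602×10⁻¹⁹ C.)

I_n = √(2qI·B)
2qI·B = 2 × 1.602×10⁻¹⁹ × 5.12×10⁻⁵ × 2.53×10⁷ = 4.15×10⁻¹⁶ A²
I_n = √(4.15×10⁻¹⁶) = 2.04×10⁻⁸ A = 20.4 nA

20.4 nA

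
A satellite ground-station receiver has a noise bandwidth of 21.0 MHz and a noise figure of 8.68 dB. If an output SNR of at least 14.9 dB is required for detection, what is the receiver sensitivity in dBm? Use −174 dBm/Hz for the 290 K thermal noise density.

−77.2 dBm

Sensitivity = −174 + 10 log₁₀(B) + NF + SNR_min
= −174 + 73.22 + 8.68 + 14.9
= −77.20 dBm → −77.2 dBm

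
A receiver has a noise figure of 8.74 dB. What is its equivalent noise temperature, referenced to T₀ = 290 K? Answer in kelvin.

1880 K

F = 10^(8.74/10) = 7.4817
T_e = (F − 1)·T₀ = (7.4817 − 1) × 290 = 1880 K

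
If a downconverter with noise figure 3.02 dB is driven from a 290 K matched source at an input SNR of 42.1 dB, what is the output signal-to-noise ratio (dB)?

By definition F = SNR_in/SNR_out, so in dB: SNR_out = SNR_in − NF
SNR_out = 42.1 − 3.02 = 39.08 dB

39.08 dB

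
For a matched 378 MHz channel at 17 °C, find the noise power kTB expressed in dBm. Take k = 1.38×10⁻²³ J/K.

T = 17 °C + 273.15 = 290.15 K
P_n = kTB = 1.38×10⁻²³ × 290.15 × 3.78×10⁸ = 1.51×10⁻¹² W
In dBm: 10 log₁₀(1.51×10⁻¹² / 10⁻³) = −88.2 dBm

−88.2 dBm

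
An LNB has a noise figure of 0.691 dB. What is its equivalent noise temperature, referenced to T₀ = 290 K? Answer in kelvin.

F = 10^(0.691/10) = 1.17247
T_e = (F − 1)·T₀ = (1.17247 − 1) × 290 = 50.0 K

50.0 K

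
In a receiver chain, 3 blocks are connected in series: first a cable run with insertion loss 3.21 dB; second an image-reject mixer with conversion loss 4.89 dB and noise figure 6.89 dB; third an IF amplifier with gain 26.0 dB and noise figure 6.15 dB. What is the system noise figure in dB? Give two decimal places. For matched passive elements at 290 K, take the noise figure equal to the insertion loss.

Convert to linear (a loss of L dB is a gain of −L dB): F_i = 10^(NF_i/10), G_i = 10^(G_i,dB/10)
  Stage 1: F_1 = 10^(3.21/10) = 2.094, G_1 = 10^(−3.21/10) = 0.4775
  Stage 2: F_2 = 10^(6.89/10) = 4.887, G_2 = 10^(−4.89/10) = 0.3243
  Stage 3: F_3 = 10^(6.15/10) = 4.121, G_3 = 10^(26.0/10) = 398.1
Friis cascade:
  F = 2.094 + (4.887 − 1)/0.4775 + (4.121 − 1)/0.1549 = 30.38
NF = 10 log₁₀(30.38) = 14.83 dB

14.83 dB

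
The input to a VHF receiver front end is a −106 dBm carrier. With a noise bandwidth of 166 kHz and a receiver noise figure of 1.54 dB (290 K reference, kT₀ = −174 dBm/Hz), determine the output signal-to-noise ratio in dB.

14.3 dB

Noise floor: N = −174 + 10 log₁₀(B) + NF
10 log₁₀(1.66×10⁵) = 52.2 dB
N = −174 + 52.2 + 1.54 = −120.26 dBm
SNR = P_sig − N = −106 − (−120.26) = 14.26 dB → 14.3 dB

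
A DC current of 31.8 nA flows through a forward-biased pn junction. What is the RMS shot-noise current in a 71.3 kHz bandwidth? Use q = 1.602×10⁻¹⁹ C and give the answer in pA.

27.0 pA

I_n = √(2qI·B)
2qI·B = 2 × 1.602×10⁻¹⁹ × 3.18×10⁻⁸ × 7.13×10⁴ = 7.26×10⁻²² A²
I_n = √(7.26×10⁻²²) = 2.70×10⁻¹¹ A = 27.0 pA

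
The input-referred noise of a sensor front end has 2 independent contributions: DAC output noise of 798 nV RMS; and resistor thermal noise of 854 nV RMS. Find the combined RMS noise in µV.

1.17 µV

Uncorrelated sources add in power (mean-square): V_tot = √(ΣV_i²)
V_tot = √[(7.98×10⁻⁷)² + (8.54×10⁻⁷)²] = 1.17×10⁻⁶ V = 1.17 µV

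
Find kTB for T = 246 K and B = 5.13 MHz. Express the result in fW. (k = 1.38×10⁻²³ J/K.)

17.4 fW

P_n = kTB = 1.38×10⁻²³ × 246 × 5.13×10⁶ = 1.74×10⁻¹⁴ W = 17.4 fW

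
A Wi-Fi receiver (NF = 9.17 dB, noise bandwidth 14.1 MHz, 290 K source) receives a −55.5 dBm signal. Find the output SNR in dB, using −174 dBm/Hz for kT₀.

37.8 dB

Noise floor: N = −174 + 10 log₁₀(B) + NF
10 log₁₀(1.41×10⁷) = 71.49 dB
N = −174 + 71.49 + 9.17 = −93.34 dBm
SNR = P_sig − N = −55.5 − (−93.34) = 37.84 dB → 37.8 dB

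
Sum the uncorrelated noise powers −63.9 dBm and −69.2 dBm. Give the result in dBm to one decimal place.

−62.8 dBm

Convert to linear, add, convert back:
P₁ = 4.07×10⁻¹⁰ W, P₂ = 1.20×10⁻¹⁰ W
P_tot = 5.28×10⁻¹⁰ W → 10 log₁₀(P_tot / 10⁻³) = −62.8 dBm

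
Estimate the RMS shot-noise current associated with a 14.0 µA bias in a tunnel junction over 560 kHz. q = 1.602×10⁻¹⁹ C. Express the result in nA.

I_n = √(2qI·B)
2qI·B = 2 × 1.602×10⁻¹⁹ × 1.40×10⁻⁵ × 5.60×10⁵ = 2.51×10⁻¹⁸ A²
I_n = √(2.51×10⁻¹⁸) = 1.58×10⁻⁹ A = 1.58 nA

1.58 nA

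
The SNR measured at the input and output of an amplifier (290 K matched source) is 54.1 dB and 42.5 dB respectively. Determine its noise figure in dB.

11.6 dB

NF (dB) = SNR_in(dB) − SNR_out(dB) when the source is at T₀
NF = 54.1 − 42.5 = 11.6 dB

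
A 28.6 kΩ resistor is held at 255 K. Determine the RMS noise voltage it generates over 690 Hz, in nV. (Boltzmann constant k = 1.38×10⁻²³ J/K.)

V_n = √(4kTRB)
4kTRB = 4 × 1.38×10⁻²³ × 255 × 2.86×10⁴ × 6.90×10² = 2.78×10⁻¹³ V²
V_n = √(2.78×10⁻¹³) = 5.27×10⁻⁷ V = 527 nV

527 nV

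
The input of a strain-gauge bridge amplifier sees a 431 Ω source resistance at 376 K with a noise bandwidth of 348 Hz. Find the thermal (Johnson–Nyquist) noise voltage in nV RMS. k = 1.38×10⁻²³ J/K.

V_n = √(4kTRB)
4kTRB = 4 × 1.38×10⁻²³ × 376 × 4.31×10² × 3.48×10² = 3.11×10⁻¹⁵ V²
V_n = √(3.11×10⁻¹⁵) = 5.58×10⁻⁸ V = 55.8 nV

55.8 nV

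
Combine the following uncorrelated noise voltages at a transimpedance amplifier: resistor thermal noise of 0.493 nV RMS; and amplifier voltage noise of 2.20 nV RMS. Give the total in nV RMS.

Uncorrelated sources add in power (mean-square): V_tot = √(ΣV_i²)
V_tot = √[(4.93×10⁻¹⁰)² + (2.20×10⁻⁹)²] = 2.25×10⁻⁹ V = 2.25 nV

2.25 nV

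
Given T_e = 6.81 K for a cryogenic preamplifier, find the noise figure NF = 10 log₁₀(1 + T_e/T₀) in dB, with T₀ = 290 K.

F = 1 + T_e/T₀ = 1 + 6.81/290 = 1.02348
NF = 10 log₁₀(1.02348) = 0.101 dB

0.101 dB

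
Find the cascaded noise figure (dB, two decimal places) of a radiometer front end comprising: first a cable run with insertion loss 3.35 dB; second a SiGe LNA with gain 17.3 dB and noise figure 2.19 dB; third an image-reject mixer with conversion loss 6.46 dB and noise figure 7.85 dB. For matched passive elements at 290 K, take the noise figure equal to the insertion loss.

5.78 dB

Convert to linear (a loss of L dB is a gain of −L dB): F_i = 10^(NF_i/10), G_i = 10^(G_i,dB/10)
  Stage 1: F_1 = 10^(3.35/10) = 2.163, G_1 = 10^(−3.35/10) = 0.4624
  Stage 2: F_2 = 10^(2.19/10) = 1.656, G_2 = 10^(17.3/10) = 53.70
  Stage 3: F_3 = 10^(7.85/10) = 6.095, G_3 = 10^(−6.46/10) = 0.2259
Friis cascade:
  F = 2.163 + (1.656 − 1)/0.4624 + (6.095 − 1)/24.83 = 3.786
NF = 10 log₁₀(3.786) = 5.78 dB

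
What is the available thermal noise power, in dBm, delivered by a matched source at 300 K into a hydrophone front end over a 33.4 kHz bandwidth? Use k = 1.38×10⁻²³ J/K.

P_n = kTB = 1.38×10⁻²³ × 300 × 3.34×10⁴ = 1.38×10⁻¹⁶ W
In dBm: 10 log₁₀(1.38×10⁻¹⁶ / 10⁻³) = −128.6 dBm

−128.6 dBm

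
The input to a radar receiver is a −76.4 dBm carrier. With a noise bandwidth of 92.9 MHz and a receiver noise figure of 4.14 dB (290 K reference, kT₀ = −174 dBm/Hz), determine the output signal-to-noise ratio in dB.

Noise floor: N = −174 + 10 log₁₀(B) + NF
10 log₁₀(9.29×10⁷) = 79.68 dB
N = −174 + 79.68 + 4.14 = −90.18 dBm
SNR = P_sig − N = −76.4 − (−90.18) = 13.78 dB → 13.8 dB

13.8 dB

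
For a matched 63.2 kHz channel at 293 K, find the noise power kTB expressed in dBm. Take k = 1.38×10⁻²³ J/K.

−125.9 dBm

P_n = kTB = 1.38×10⁻²³ × 293 × 6.32×10⁴ = 2.56×10⁻¹⁶ W
In dBm: 10 log₁₀(2.56×10⁻¹⁶ / 10⁻³) = −125.9 dBm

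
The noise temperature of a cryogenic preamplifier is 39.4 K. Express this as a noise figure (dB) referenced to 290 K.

0.553 dB

F = 1 + T_e/T₀ = 1 + 39.4/290 = 1.13586
NF = 10 log₁₀(1.13586) = 0.553 dB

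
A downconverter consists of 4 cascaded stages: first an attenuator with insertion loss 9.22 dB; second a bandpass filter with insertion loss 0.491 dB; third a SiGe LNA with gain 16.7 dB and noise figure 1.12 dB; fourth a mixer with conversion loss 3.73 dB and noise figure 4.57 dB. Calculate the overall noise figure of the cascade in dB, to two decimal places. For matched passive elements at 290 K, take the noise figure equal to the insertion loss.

10.96 dB

Convert to linear (a loss of L dB is a gain of −L dB): F_i = 10^(NF_i/10), G_i = 10^(G_i,dB/10)
  Stage 1: F_1 = 10^(9.22/10) = 8.356, G_1 = 10^(−9.22/10) = 0.1197
  Stage 2: F_2 = 10^(0.491/10) = 1.120, G_2 = 10^(−0.491/10) = 0.8931
  Stage 3: F_3 = 10^(1.12/10) = 1.294, G_3 = 10^(16.7/10) = 46.77
  Stage 4: F_4 = 10^(4.57/10) = 2.864, G_4 = 10^(−3.73/10) = 0.4236
Friis cascade:
  F = 8.356 + (1.120 − 1)/0.1197 + (1.294 − 1)/0.1069 + (2.864 − 1)/4.999 = 12.48
NF = 10 log₁₀(12.48) = 10.96 dB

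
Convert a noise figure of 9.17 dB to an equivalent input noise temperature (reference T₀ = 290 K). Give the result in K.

2106 K

F = 10^(9.17/10) = 8.26038
T_e = (F − 1)·T₀ = (8.26038 − 1) × 290 = 2106 K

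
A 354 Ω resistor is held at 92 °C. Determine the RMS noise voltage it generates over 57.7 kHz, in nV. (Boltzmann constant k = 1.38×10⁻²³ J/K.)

642 nV

T = 92 °C + 273.15 = 365.15 K
V_n = √(4kTRB)
4kTRB = 4 × 1.38×10⁻²³ × 365.15 × 3.54×10² × 5.77×10⁴ = 4.12×10⁻¹³ V²
V_n = √(4.12×10⁻¹³) = 6.42×10⁻⁷ V = 642 nV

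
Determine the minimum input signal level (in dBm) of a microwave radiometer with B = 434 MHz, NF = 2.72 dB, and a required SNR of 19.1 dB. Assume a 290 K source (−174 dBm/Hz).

−65.8 dBm

Sensitivity = −174 + 10 log₁₀(B) + NF + SNR_min
= −174 + 86.37 + 2.72 + 19.1
= −65.81 dBm → −65.8 dBm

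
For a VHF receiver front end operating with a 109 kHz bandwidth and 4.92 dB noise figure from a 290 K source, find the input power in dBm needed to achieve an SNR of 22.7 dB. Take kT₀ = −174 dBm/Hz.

−96.0 dBm

Sensitivity = −174 + 10 log₁₀(B) + NF + SNR_min
= −174 + 50.37 + 4.92 + 22.7
= −96.01 dBm → −96.0 dBm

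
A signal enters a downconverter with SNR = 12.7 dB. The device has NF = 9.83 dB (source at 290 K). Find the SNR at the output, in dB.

By definition F = SNR_in/SNR_out, so in dB: SNR_out = SNR_in − NF
SNR_out = 12.7 − 9.83 = 2.87 dB

2.87 dB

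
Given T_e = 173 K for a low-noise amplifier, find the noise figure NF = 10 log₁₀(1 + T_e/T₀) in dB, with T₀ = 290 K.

2.03 dB

F = 1 + T_e/T₀ = 1 + 173/290 = 1.59655
NF = 10 log₁₀(1.59655) = 2.03 dB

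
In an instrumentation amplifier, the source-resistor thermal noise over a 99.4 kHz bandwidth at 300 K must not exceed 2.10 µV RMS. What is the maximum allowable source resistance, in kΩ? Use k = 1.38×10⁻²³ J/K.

2.68 kΩ

Johnson–Nyquist: V_n = √(4kTRB) ⇒ R = V_n² / (4kTB)
4kTB = 4 × 1.38×10⁻²³ × 300 × 9.94×10⁴ = 1.65×10⁻¹⁵
R = (2.10×10⁻⁶)² / 1.65×10⁻¹⁵ = 2.68×10³ Ω = 2.68 kΩ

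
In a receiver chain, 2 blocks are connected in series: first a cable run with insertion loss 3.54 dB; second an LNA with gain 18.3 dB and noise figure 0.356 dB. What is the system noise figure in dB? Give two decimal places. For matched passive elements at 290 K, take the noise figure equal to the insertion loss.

Convert to linear (a loss of L dB is a gain of −L dB): F_i = 10^(NF_i/10), G_i = 10^(G_i,dB/10)
  Stage 1: F_1 = 10^(3.54/10) = 2.259, G_1 = 10^(−3.54/10) = 0.4426
  Stage 2: F_2 = 10^(0.356/10) = 1.085, G_2 = 10^(18.3/10) = 67.61
Friis cascade:
  F = 2.259 + (1.085 − 1)/0.4426 = 2.452
NF = 10 log₁₀(2.452) = 3.90 dB

3.90 dB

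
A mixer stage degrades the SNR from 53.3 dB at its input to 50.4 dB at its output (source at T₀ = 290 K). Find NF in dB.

2.9 dB

NF (dB) = SNR_in(dB) − SNR_out(dB) when the source is at T₀
NF = 53.3 − 50.4 = 2.9 dB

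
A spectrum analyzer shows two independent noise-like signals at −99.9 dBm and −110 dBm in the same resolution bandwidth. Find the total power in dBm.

−99.5 dBm

Convert to linear, add, convert back:
P₁ = 1.02×10⁻¹³ W, P₂ = 1.00×10⁻¹⁴ W
P_tot = 1.12×10⁻¹³ W → 10 log₁₀(P_tot / 10⁻³) = −99.5 dBm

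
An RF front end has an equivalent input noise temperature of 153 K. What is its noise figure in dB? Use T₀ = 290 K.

1.84 dB

F = 1 + T_e/T₀ = 1 + 153/290 = 1.52759
NF = 10 log₁₀(1.52759) = 1.84 dB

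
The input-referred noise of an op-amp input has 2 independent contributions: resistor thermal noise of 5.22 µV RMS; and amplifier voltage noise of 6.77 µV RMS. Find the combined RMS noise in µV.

Uncorrelated sources add in power (mean-square): V_tot = √(ΣV_i²)
V_tot = √[(5.22×10⁻⁶)² + (6.77×10⁻⁶)²] = 8.55×10⁻⁶ V = 8.55 µV

8.55 µV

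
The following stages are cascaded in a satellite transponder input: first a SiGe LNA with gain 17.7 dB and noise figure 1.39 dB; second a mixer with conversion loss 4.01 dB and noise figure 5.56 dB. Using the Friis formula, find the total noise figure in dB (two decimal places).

1.53 dB

Convert to linear (a loss of L dB is a gain of −L dB): F_i = 10^(NF_i/10), G_i = 10^(G_i,dB/10)
  Stage 1: F_1 = 10^(1.39/10) = 1.377, G_1 = 10^(17.7/10) = 58.88
  Stage 2: F_2 = 10^(5.56/10) = 3.597, G_2 = 10^(−4.01/10) = 0.3972
Friis cascade:
  F = 1.377 + (3.597 − 1)/58.88 = 1.421
NF = 10 log₁₀(1.421) = 1.53 dB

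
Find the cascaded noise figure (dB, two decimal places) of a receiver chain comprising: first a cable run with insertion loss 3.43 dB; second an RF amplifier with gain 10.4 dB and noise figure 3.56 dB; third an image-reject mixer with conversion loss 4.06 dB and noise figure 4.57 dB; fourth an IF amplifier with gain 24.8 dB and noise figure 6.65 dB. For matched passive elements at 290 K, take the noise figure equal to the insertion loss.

8.59 dB

Convert to linear (a loss of L dB is a gain of −L dB): F_i = 10^(NF_i/10), G_i = 10^(G_i,dB/10)
  Stage 1: F_1 = 10^(3.43/10) = 2.203, G_1 = 10^(−3.43/10) = 0.4539
  Stage 2: F_2 = 10^(3.56/10) = 2.270, G_2 = 10^(10.4/10) = 10.96
  Stage 3: F_3 = 10^(4.57/10) = 2.864, G_3 = 10^(−4.06/10) = 0.3926
  Stage 4: F_4 = 10^(6.65/10) = 4.624, G_4 = 10^(24.8/10) = 302.0
Friis cascade:
  F = 2.203 + (2.270 − 1)/0.4539 + (2.864 − 1)/4.977 + (4.624 − 1)/1.954 = 7.229
NF = 10 log₁₀(7.229) = 8.59 dB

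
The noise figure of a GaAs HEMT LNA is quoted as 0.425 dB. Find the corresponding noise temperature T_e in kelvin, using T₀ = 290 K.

29.8 K

F = 10^(0.425/10) = 1.10281
T_e = (F − 1)·T₀ = (1.10281 − 1) × 290 = 29.8 K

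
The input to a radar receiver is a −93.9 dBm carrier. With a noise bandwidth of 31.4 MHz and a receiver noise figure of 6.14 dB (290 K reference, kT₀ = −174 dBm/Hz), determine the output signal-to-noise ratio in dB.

Noise floor: N = −174 + 10 log₁₀(B) + NF
10 log₁₀(3.14×10⁷) = 74.97 dB
N = −174 + 74.97 + 6.14 = −92.89 dBm
SNR = P_sig − N = −93.9 − (−92.89) = −1.01 dB → −1.0 dB

−1.0 dB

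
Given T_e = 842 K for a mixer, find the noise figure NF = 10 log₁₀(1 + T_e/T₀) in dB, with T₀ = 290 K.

5.91 dB

F = 1 + T_e/T₀ = 1 + 842/290 = 3.90345
NF = 10 log₁₀(3.90345) = 5.91 dB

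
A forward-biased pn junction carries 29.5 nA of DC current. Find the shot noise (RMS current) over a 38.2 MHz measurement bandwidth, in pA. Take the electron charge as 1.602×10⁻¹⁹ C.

I_n = √(2qI·B)
2qI·B = 2 × 1.602×10⁻¹⁹ × 2.95×10⁻⁸ × 3.82×10⁷ = 3.61×10⁻¹⁹ A²
I_n = √(3.61×10⁻¹⁹) = 6.01×10⁻¹⁰ A = 601 pA

601 pA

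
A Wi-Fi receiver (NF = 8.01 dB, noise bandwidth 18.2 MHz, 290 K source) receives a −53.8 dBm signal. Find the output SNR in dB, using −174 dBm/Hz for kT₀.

Noise floor: N = −174 + 10 log₁₀(B) + NF
10 log₁₀(1.82×10⁷) = 72.6 dB
N = −174 + 72.6 + 8.01 = −93.39 dBm
SNR = P_sig − N = −53.8 − (−93.39) = 39.59 dB → 39.6 dB

39.6 dB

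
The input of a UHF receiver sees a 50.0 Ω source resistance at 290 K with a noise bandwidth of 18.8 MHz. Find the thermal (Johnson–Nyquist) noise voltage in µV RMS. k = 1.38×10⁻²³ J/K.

3.88 µV

V_n = √(4kTRB)
4kTRB = 4 × 1.38×10⁻²³ × 290 × 5.00×10¹ × 1.88×10⁷ = 1.50×10⁻¹¹ V²
V_n = √(1.50×10⁻¹¹) = 3.88×10⁻⁶ V = 3.88 µV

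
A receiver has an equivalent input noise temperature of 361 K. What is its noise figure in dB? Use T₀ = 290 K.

3.51 dB

F = 1 + T_e/T₀ = 1 + 361/290 = 2.24483
NF = 10 log₁₀(2.24483) = 3.51 dB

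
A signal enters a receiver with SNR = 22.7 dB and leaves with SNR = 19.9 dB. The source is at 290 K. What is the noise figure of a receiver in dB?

2.8 dB

NF (dB) = SNR_in(dB) − SNR_out(dB) when the source is at T₀
NF = 22.7 − 19.9 = 2.8 dB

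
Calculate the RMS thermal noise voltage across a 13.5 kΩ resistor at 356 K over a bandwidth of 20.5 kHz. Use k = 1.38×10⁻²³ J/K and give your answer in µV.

2.33 µV

V_n = √(4kTRB)
4kTRB = 4 × 1.38×10⁻²³ × 356 × 1.35×10⁴ × 2.05×10⁴ = 5.44×10⁻¹² V²
V_n = √(5.44×10⁻¹²) = 2.33×10⁻⁶ V = 2.33 µV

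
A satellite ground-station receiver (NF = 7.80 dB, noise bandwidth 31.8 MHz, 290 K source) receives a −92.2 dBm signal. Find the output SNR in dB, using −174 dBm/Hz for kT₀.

−1.0 dB

Noise floor: N = −174 + 10 log₁₀(B) + NF
10 log₁₀(3.18×10⁷) = 75.02 dB
N = −174 + 75.02 + 7.80 = −91.18 dBm
SNR = P_sig − N = −92.2 − (−91.18) = −1.02 dB → −1.0 dB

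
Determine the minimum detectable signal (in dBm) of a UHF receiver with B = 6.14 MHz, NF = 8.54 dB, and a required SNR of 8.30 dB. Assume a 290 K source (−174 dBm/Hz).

Sensitivity = −174 + 10 log₁₀(B) + NF + SNR_min
= −174 + 67.88 + 8.54 + 8.30
= −89.28 dBm → −89.3 dBm

−89.3 dBm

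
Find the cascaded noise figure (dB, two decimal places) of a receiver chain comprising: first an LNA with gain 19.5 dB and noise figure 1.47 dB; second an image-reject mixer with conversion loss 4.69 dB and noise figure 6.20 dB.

Convert to linear (a loss of L dB is a gain of −L dB): F_i = 10^(NF_i/10), G_i = 10^(G_i,dB/10)
  Stage 1: F_1 = 10^(1.47/10) = 1.403, G_1 = 10^(19.5/10) = 89.13
  Stage 2: F_2 = 10^(6.20/10) = 4.169, G_2 = 10^(−4.69/10) = 0.3396
Friis cascade:
  F = 1.403 + (4.169 − 1)/89.13 = 1.438
NF = 10 log₁₀(1.438) = 1.58 dB

1.58 dB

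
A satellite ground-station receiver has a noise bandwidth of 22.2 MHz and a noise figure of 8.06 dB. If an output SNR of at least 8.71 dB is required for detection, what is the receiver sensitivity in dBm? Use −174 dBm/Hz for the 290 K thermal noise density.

−83.8 dBm

Sensitivity = −174 + 10 log₁₀(B) + NF + SNR_min
= −174 + 73.46 + 8.06 + 8.71
= −83.77 dBm → −83.8 dBm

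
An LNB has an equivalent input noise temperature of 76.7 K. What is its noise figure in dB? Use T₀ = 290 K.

1.02 dB

F = 1 + T_e/T₀ = 1 + 76.7/290 = 1.26448
NF = 10 log₁₀(1.26448) = 1.02 dB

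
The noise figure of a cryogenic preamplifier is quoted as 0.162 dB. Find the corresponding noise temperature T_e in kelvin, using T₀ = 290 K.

11.0 K

F = 10^(0.162/10) = 1.03801
T_e = (F − 1)·T₀ = (1.03801 − 1) × 290 = 11.0 K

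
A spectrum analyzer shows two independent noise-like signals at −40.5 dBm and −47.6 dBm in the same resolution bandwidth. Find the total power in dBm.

−39.7 dBm

Convert to linear, add, convert back:
P₁ = 8.91×10⁻⁸ W, P₂ = 1.74×10⁻⁸ W
P_tot = 1.07×10⁻⁷ W → 10 log₁₀(P_tot / 10⁻³) = −39.7 dBm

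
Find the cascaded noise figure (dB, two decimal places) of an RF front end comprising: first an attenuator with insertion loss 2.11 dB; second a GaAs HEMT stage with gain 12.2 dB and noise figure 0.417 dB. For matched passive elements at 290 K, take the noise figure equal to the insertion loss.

2.53 dB

Convert to linear (a loss of L dB is a gain of −L dB): F_i = 10^(NF_i/10), G_i = 10^(G_i,dB/10)
  Stage 1: F_1 = 10^(2.11/10) = 1.626, G_1 = 10^(−2.11/10) = 0.6152
  Stage 2: F_2 = 10^(0.417/10) = 1.101, G_2 = 10^(12.2/10) = 16.60
Friis cascade:
  F = 1.626 + (1.101 − 1)/0.6152 = 1.789
NF = 10 log₁₀(1.789) = 2.53 dB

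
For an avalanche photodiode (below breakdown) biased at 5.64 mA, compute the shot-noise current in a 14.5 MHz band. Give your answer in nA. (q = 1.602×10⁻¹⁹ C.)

162 nA

I_n = √(2qI·B)
2qI·B = 2 × 1.602×10⁻¹⁹ × 5.64×10⁻³ × 1.45×10⁷ = 2.62×10⁻¹⁴ A²
I_n = √(2.62×10⁻¹⁴) = 1.62×10⁻⁷ A = 162 nA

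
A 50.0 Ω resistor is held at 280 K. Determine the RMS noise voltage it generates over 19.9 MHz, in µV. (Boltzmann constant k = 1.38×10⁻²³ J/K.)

3.92 µV

V_n = √(4kTRB)
4kTRB = 4 × 1.38×10⁻²³ × 280 × 5.00×10¹ × 1.99×10⁷ = 1.54×10⁻¹¹ V²
V_n = √(1.54×10⁻¹¹) = 3.92×10⁻⁶ V = 3.92 µV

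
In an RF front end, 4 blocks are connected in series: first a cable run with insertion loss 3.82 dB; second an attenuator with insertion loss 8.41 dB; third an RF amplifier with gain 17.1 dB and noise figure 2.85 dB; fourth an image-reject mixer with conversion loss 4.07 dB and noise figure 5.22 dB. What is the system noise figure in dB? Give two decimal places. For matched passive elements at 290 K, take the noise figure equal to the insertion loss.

Convert to linear (a loss of L dB is a gain of −L dB): F_i = 10^(NF_i/10), G_i = 10^(G_i,dB/10)
  Stage 1: F_1 = 10^(3.82/10) = 2.410, G_1 = 10^(−3.82/10) = 0.4150
  Stage 2: F_2 = 10^(8.41/10) = 6.934, G_2 = 10^(−8.41/10) = 0.1442
  Stage 3: F_3 = 10^(2.85/10) = 1.928, G_3 = 10^(17.1/10) = 51.29
  Stage 4: F_4 = 10^(5.22/10) = 3.327, G_4 = 10^(−4.07/10) = 0.3917
Friis cascade:
  F = 2.410 + (6.934 − 1)/0.4150 + (1.928 − 1)/0.05984 + (3.327 − 1)/3.069 = 32.97
NF = 10 log₁₀(32.97) = 15.18 dB

15.18 dB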